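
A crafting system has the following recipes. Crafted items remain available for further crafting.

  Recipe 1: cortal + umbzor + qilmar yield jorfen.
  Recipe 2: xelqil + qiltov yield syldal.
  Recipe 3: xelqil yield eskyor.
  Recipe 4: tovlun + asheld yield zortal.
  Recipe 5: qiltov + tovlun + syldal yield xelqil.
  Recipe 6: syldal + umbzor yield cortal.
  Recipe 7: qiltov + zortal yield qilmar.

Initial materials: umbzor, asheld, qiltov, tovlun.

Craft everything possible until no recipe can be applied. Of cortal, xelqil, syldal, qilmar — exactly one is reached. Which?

tovlun + asheld → zortal (Recipe 4).
qiltov + zortal → qilmar (Recipe 7).
cortal would need syldal and umbzor (Recipe 6), but syldal is never obtained. syldal would need xelqil and qiltov (Recipe 2), but xelqil is never obtained. xelqil would need qiltov, tovlun, and syldal (Recipe 5), but syldal is never obtained.

qilmar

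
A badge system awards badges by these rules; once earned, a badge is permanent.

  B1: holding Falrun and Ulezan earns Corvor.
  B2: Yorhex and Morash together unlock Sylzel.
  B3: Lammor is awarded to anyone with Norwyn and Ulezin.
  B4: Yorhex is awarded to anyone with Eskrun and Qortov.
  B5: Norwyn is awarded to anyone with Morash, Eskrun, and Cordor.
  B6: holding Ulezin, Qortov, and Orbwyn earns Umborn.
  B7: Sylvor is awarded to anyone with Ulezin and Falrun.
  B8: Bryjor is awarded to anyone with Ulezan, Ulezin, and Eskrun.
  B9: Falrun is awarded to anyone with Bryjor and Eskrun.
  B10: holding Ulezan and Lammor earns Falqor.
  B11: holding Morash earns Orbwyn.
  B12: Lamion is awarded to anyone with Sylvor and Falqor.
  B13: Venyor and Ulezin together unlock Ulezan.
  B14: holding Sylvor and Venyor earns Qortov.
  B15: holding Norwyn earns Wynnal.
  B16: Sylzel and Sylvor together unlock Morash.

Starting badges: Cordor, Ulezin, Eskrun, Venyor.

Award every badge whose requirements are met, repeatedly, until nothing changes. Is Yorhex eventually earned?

Yes

With Venyor and Ulezin, Ulezan is earned (B13).
With Ulezan, Ulezin, and Eskrun, Bryjor is earned (B8).
With Bryjor and Eskrun, Falrun is earned (B9).
With Ulezin and Falrun, Sylvor is earned (B7).
With Sylvor and Venyor, Qortov is earned (B14).
With Eskrun and Qortov, Yorhex is earned (B4).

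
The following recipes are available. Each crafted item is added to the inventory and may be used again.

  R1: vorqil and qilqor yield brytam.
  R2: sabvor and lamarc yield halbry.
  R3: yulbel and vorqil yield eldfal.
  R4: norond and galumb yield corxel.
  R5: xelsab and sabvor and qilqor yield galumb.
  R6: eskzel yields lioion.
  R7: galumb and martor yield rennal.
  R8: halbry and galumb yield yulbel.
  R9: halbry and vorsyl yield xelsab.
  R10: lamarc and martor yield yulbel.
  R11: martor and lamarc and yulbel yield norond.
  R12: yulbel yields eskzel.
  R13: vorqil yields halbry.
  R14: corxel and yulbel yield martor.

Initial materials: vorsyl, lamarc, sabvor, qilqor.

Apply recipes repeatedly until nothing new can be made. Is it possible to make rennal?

No

rennal would need galumb and martor (R7), but martor is never obtained.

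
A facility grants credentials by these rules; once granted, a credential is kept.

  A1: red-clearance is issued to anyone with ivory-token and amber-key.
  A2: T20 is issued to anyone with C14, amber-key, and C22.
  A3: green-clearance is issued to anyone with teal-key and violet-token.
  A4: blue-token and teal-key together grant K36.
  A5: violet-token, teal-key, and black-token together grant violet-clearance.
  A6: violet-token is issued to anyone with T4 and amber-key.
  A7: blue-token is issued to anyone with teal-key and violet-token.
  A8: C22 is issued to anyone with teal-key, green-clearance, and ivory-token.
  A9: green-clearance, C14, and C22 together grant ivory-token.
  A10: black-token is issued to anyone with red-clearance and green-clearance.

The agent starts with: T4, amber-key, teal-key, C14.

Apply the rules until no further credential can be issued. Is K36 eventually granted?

Yes

Holding T4 and amber-key grants violet-token (A6).
Holding teal-key and violet-token grants blue-token (A7).
Holding blue-token and teal-key grants K36 (A4).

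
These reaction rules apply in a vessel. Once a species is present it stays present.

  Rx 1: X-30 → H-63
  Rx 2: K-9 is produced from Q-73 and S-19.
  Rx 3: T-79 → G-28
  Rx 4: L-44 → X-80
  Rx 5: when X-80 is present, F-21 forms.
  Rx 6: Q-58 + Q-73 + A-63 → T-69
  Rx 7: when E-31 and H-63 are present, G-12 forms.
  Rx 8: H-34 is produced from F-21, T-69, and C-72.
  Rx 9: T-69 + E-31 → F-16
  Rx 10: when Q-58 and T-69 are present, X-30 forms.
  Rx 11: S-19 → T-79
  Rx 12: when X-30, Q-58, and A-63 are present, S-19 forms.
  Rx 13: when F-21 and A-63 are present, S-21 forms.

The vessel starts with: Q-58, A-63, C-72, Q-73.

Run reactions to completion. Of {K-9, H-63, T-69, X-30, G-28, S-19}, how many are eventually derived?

Q-58, Q-73, and A-63 present → T-69 forms (Rx 6).
Q-58 and T-69 present → X-30 forms (Rx 10).
X-30, Q-58, and A-63 present → S-19 forms (Rx 12).
X-30 present → H-63 forms (Rx 1).
Q-73 and S-19 present → K-9 forms (Rx 2).
S-19 present → T-79 forms (Rx 11).
T-79 present → G-28 forms (Rx 3).
K-9: reached.
H-63: reached.
T-69: reached.
X-30: reached.
G-28: reached.
S-19: reached.
All 6 are reached.

6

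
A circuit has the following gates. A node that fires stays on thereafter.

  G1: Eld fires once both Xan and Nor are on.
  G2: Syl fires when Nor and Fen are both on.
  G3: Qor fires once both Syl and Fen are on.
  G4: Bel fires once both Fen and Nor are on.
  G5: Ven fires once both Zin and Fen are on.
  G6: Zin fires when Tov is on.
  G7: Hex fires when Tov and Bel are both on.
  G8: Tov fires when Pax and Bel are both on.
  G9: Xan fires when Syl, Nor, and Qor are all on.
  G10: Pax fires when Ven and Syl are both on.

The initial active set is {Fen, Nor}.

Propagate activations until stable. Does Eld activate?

G2: Nor and Fen on → Syl on.
Syl and Fen are on, so Qor fires (G3).
Syl, Nor, and Qor are on, so Xan fires (G9).
G1: Xan and Nor on → Eld on.

Yes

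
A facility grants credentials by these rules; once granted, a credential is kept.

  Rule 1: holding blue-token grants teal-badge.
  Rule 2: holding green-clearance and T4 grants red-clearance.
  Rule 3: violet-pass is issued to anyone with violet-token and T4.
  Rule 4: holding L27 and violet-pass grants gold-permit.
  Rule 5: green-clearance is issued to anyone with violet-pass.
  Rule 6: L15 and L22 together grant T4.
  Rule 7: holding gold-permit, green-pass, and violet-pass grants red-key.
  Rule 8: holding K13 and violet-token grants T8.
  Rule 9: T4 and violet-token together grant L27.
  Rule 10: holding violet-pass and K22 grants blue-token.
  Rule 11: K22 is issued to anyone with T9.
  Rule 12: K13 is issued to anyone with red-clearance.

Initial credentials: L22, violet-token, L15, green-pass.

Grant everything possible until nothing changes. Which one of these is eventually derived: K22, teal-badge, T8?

T8

Holding L15 and L22 grants T4 (Rule 6).
Holding violet-token and T4 grants violet-pass (Rule 3).
Holding violet-pass grants green-clearance (Rule 5).
Holding green-clearance and T4 grants red-clearance (Rule 2).
Holding red-clearance grants K13 (Rule 12).
Holding K13 and violet-token grants T8 (Rule 8).
K22 would need T9 (Rule 11), but T9 is never granted. teal-badge would need blue-token (Rule 1), but blue-token is never granted.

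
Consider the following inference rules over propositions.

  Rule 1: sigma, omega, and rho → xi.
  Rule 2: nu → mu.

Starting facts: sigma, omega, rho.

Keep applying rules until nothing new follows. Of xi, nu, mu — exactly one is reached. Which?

sigma, omega, and rho hold, so xi follows (Rule 1).
mu would need nu (Rule 2), but nu is never established. No rule produces nu, and it is not given.

xi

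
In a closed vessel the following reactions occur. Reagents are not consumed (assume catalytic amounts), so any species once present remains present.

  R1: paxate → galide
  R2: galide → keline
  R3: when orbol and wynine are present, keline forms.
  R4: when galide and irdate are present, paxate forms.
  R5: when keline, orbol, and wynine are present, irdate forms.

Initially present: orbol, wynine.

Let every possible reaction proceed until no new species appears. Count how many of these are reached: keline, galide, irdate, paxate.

2

orbol and wynine present → keline forms (R3).
keline, orbol, and wynine present → irdate forms (R5).
keline: reached.
galide would need paxate (R1), but paxate never forms.
irdate: reached.
paxate would need galide and irdate (R4), but galide never forms.
Reached: keline and irdate — 2 of the 4.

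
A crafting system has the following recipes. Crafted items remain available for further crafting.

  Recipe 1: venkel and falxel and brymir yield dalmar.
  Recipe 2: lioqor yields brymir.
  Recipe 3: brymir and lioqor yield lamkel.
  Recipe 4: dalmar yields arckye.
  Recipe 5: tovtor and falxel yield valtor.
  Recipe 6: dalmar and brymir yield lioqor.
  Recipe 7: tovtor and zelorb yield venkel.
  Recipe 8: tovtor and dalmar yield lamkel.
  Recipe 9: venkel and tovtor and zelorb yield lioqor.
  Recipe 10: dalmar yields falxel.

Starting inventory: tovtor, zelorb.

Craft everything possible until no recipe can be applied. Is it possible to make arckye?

arckye would need dalmar (Recipe 4), but dalmar is never obtained.

No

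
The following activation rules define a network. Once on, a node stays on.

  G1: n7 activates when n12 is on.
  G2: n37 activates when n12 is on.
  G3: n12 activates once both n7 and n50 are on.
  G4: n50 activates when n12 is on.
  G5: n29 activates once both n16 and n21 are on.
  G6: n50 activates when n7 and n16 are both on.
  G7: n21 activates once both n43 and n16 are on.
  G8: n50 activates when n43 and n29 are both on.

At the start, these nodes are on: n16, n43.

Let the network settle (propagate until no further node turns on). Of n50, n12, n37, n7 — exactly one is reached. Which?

n43 and n16 are on, so n21 activates (G7).
n16 and n21 are on, so n29 activates (G5).
G8: n43 and n29 on → n50 on.
n37 would need n12 (G2), but n12 never turns on. n7 would need n12 (G1), but n12 never turns on. n12 would need n7 and n50 (G3), but n7 never turns on.

n50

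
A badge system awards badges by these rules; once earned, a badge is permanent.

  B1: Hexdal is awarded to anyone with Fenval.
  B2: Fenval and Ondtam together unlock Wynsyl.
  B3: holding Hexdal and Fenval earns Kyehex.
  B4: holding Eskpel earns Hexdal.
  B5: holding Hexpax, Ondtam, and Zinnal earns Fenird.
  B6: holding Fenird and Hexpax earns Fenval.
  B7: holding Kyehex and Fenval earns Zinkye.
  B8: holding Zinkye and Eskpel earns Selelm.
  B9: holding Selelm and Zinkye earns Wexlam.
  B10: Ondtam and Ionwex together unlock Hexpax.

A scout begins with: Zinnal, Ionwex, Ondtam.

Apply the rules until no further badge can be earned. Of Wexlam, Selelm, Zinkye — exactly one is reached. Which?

Zinkye

With Ondtam and Ionwex, Hexpax is earned (B10).
With Hexpax, Ondtam, and Zinnal, Fenird is earned (B5).
With Fenird and Hexpax, Fenval is earned (B6).
With Fenval, Hexdal is earned (B1).
With Hexdal and Fenval, Kyehex is earned (B3).
With Kyehex and Fenval, Zinkye is earned (B7).
Wexlam would need Selelm and Zinkye (B9), but Selelm is never earned. Selelm would need Zinkye and Eskpel (B8), but Eskpel is never earned.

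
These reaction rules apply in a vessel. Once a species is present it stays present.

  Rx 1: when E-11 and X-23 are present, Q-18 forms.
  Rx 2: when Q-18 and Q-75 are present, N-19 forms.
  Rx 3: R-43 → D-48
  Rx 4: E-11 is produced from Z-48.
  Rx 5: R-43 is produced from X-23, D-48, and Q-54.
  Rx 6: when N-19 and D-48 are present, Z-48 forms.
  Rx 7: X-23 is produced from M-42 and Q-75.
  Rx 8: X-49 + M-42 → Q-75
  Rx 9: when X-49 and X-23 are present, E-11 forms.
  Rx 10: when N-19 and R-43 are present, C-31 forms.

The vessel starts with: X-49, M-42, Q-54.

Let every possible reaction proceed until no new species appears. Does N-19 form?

Yes

X-49 and M-42 present → Q-75 forms (Rx 8).
M-42 and Q-75 present → X-23 forms (Rx 7).
X-49 and X-23 present → E-11 forms (Rx 9).
E-11 and X-23 present → Q-18 forms (Rx 1).
Q-18 and Q-75 present → N-19 forms (Rx 2).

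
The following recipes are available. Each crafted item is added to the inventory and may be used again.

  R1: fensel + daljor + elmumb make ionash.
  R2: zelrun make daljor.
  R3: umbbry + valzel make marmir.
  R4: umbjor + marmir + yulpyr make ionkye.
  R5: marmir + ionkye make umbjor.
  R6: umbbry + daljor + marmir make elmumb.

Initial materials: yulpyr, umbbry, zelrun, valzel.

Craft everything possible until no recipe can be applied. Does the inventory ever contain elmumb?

zelrun → daljor (R2).
Using R3, umbbry and valzel make marmir.
Using R6, umbbry, daljor, and marmir make elmumb.

Yes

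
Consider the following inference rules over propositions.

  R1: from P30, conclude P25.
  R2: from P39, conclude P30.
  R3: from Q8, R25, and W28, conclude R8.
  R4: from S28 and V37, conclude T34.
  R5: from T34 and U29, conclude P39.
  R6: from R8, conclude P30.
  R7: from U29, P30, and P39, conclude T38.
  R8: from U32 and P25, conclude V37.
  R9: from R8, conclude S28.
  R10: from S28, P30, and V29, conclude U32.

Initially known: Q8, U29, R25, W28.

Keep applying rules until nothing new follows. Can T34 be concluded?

T34 would need S28 and V37 (R4), but V37 is never established.

No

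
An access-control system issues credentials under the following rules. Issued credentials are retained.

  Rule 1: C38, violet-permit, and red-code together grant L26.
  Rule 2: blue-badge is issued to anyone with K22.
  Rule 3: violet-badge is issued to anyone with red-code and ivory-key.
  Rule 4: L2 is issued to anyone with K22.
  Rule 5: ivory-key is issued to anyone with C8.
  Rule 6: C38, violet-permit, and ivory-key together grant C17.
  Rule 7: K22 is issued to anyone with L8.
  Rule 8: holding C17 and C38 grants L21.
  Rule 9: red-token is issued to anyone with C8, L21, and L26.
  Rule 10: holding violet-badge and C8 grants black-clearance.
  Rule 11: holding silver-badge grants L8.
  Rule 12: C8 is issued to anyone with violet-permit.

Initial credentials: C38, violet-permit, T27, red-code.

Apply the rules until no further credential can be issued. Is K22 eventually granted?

No

K22 would need L8 (Rule 7), but L8 is never granted.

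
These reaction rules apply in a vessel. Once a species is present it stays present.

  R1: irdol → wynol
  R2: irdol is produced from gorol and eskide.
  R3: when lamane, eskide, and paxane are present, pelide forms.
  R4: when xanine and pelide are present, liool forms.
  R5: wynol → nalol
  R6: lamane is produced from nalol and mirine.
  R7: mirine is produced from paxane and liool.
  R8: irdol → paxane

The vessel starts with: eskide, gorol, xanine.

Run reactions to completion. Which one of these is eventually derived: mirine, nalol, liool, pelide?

gorol and eskide present → irdol forms (R2).
irdol present → wynol forms (R1).
wynol present → nalol forms (R5).
mirine would need paxane and liool (R7), but liool never forms. pelide would need lamane, eskide, and paxane (R3), but lamane never forms. liool would need xanine and pelide (R4), but pelide never forms.

nalol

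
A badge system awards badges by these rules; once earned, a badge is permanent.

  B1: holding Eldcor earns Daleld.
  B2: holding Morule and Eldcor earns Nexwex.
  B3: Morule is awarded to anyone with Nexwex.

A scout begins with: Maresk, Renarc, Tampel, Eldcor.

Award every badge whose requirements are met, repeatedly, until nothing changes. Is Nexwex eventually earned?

Nexwex would need Morule and Eldcor (B2), but Morule is never earned.

No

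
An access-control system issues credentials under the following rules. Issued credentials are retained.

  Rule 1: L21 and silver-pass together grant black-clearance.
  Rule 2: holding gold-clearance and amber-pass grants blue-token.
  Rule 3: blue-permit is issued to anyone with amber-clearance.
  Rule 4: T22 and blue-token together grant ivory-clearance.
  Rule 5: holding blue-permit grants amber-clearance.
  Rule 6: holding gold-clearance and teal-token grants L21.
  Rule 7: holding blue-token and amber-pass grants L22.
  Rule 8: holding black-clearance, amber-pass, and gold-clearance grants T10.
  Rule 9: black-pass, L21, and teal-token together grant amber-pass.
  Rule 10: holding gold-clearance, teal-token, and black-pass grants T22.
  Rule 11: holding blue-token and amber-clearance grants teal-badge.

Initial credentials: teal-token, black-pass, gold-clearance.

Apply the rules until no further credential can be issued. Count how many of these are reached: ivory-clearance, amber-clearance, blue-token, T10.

Holding gold-clearance, teal-token, and black-pass grants T22 (Rule 10).
Holding gold-clearance and teal-token grants L21 (Rule 6).
Holding black-pass, L21, and teal-token grants amber-pass (Rule 9).
Holding gold-clearance and amber-pass grants blue-token (Rule 2).
Holding T22 and blue-token grants ivory-clearance (Rule 4).
ivory-clearance: reached.
amber-clearance would need blue-permit (Rule 5), but blue-permit is never granted.
blue-token: reached.
T10 would need black-clearance, amber-pass, and gold-clearance (Rule 8), but black-clearance is never granted.
Reached: ivory-clearance and blue-token — 2 of the 4.

2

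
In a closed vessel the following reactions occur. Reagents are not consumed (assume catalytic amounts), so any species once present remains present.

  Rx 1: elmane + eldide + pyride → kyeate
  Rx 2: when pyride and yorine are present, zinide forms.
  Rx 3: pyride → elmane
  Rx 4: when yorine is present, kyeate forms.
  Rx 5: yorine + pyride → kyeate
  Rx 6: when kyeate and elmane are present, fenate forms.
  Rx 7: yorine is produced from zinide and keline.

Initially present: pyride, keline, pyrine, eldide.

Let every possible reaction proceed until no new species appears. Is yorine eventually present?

yorine would need zinide and keline (Rx 7), but zinide never forms.

No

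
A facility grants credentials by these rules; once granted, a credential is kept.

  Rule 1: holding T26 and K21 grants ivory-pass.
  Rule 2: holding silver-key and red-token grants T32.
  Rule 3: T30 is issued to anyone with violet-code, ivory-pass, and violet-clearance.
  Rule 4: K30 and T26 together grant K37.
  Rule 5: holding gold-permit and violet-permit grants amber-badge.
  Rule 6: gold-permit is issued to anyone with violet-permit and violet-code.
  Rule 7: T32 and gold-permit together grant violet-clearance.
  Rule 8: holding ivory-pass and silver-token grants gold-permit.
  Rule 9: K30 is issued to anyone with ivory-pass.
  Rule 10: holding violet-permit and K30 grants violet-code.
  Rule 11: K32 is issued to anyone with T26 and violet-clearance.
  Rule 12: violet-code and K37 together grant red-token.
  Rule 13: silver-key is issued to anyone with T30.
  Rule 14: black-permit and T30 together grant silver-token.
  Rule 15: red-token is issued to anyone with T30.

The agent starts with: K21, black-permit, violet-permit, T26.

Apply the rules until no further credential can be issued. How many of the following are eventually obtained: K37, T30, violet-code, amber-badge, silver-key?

Holding T26 and K21 grants ivory-pass (Rule 1).
Holding ivory-pass grants K30 (Rule 9).
Holding K30 and T26 grants K37 (Rule 4).
Holding violet-permit and K30 grants violet-code (Rule 10).
Holding violet-permit and violet-code grants gold-permit (Rule 6).
Holding gold-permit and violet-permit grants amber-badge (Rule 5).
K37: reached.
T30 would need violet-code, ivory-pass, and violet-clearance (Rule 3), but violet-clearance is never granted.
violet-code: reached.
amber-badge: reached.
silver-key would need T30 (Rule 13), but T30 is never granted.
Reached: K37, violet-code, and amber-badge — 3 of the 5.

3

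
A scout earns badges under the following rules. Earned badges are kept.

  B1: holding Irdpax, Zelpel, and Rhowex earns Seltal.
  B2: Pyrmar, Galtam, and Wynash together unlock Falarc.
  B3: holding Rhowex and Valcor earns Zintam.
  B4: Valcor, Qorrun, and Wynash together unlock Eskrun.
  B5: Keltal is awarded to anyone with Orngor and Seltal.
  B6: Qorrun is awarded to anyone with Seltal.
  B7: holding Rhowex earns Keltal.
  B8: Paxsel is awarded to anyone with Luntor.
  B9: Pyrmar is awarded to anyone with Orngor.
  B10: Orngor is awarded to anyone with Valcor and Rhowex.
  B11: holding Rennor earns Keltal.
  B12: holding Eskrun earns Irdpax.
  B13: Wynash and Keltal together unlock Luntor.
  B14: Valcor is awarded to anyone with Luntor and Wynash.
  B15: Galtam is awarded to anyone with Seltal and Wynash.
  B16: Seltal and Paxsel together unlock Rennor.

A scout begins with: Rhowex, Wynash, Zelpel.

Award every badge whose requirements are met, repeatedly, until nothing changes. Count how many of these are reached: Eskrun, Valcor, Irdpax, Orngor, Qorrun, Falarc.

2

With Rhowex, Keltal is earned (B7).
With Wynash and Keltal, Luntor is earned (B13).
With Luntor and Wynash, Valcor is earned (B14).
With Valcor and Rhowex, Orngor is earned (B10).
Eskrun would need Valcor, Qorrun, and Wynash (B4), but Qorrun is never earned.
Valcor: reached.
Irdpax would need Eskrun (B12), but Eskrun is never earned.
Orngor: reached.
Qorrun would need Seltal (B6), but Seltal is never earned.
Falarc would need Pyrmar, Galtam, and Wynash (B2), but Galtam is never earned.
Reached: Valcor and Orngor — 2 of the 6.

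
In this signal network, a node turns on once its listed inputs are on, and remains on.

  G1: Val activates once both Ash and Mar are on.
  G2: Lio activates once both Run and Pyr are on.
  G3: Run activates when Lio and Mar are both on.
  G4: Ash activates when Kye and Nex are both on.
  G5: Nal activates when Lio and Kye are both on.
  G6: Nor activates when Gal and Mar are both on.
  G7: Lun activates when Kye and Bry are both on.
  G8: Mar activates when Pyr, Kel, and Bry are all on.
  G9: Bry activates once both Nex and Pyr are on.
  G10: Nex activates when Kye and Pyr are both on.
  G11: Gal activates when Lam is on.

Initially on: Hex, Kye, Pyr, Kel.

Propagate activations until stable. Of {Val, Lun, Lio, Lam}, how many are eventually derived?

2

Kye and Pyr are on, so Nex activates (G10).
Nex and Pyr are on, so Bry activates (G9).
G4: Kye and Nex on → Ash on.
Pyr, Kel, and Bry are on, so Mar activates (G8).
Kye and Bry are on, so Lun activates (G7).
Ash and Mar are on, so Val activates (G1).
Val: reached.
Lun: reached.
Lio would need Run and Pyr (G2), but Run never turns on.
No rule produces Lam, and it is not given.
Reached: Val and Lun — 2 of the 4.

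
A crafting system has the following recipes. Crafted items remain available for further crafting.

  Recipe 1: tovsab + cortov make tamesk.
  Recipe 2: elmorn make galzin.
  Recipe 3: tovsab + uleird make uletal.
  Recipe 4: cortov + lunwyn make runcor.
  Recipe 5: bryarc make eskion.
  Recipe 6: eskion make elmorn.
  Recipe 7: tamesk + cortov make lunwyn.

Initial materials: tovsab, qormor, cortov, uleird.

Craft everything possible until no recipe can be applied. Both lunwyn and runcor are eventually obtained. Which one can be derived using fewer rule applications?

lunwyn: Using Recipe 1, tovsab and cortov make tamesk. Using Recipe 7, tamesk and cortov make lunwyn. [2 rule applications]
runcor: tovsab + cortov → tamesk (Recipe 1). Using Recipe 7, tamesk and cortov make lunwyn. cortov + lunwyn → runcor (Recipe 4). [3 rule applications]
lunwyn needs fewer.

lunwyn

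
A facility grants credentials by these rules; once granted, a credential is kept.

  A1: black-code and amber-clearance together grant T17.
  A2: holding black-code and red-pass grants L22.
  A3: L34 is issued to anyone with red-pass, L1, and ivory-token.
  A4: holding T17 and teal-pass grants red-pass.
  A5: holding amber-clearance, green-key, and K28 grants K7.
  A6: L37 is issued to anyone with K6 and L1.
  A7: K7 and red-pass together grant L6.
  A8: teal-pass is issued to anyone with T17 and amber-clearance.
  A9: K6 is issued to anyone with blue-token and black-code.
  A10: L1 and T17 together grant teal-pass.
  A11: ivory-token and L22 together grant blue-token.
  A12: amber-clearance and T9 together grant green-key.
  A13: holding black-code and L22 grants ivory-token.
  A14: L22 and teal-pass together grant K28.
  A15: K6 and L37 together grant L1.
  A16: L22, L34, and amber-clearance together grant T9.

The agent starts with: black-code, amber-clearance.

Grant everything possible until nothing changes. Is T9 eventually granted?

No

T9 would need L22, L34, and amber-clearance (A16), but L34 is never granted.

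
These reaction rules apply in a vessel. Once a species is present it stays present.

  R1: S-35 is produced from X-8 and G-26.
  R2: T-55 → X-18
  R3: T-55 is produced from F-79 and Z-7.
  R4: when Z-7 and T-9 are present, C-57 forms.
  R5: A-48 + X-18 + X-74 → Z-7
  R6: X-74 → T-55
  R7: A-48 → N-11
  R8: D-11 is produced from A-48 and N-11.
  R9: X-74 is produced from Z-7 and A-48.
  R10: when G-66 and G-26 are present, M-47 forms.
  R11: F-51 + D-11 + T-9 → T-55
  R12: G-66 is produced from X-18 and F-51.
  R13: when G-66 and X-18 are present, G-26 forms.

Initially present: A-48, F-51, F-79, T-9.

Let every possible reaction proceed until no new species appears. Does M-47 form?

A-48 present → N-11 forms (R7).
A-48 and N-11 present → D-11 forms (R8).
F-51, D-11, and T-9 present → T-55 forms (R11).
T-55 present → X-18 forms (R2).
X-18 and F-51 present → G-66 forms (R12).
G-66 and X-18 present → G-26 forms (R13).
G-66 and G-26 present → M-47 forms (R10).

Yes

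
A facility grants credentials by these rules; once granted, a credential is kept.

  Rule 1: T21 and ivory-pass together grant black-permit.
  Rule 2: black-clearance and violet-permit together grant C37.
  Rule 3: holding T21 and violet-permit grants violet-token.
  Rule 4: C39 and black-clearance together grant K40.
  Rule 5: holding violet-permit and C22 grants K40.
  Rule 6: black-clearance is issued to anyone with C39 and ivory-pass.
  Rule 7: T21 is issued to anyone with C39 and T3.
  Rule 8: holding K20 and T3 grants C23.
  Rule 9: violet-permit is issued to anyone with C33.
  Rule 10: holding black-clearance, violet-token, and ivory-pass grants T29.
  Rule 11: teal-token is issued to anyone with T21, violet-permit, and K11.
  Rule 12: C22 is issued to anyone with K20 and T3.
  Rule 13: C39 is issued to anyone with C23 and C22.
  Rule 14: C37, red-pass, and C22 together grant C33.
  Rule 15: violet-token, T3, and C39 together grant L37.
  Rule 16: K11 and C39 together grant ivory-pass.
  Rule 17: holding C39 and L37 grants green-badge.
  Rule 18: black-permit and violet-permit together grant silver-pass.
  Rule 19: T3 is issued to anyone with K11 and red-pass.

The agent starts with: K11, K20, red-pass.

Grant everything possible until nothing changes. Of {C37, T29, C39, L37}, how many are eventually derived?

1

Holding K11 and red-pass grants T3 (Rule 19).
Holding K20 and T3 grants C23 (Rule 8).
Holding K20 and T3 grants C22 (Rule 12).
Holding C23 and C22 grants C39 (Rule 13).
C37 would need black-clearance and violet-permit (Rule 2), but violet-permit is never granted.
T29 would need black-clearance, violet-token, and ivory-pass (Rule 10), but violet-token is never granted.
C39: reached.
L37 would need violet-token, T3, and C39 (Rule 15), but violet-token is never granted.
Reached: C39 — 1 of the 4.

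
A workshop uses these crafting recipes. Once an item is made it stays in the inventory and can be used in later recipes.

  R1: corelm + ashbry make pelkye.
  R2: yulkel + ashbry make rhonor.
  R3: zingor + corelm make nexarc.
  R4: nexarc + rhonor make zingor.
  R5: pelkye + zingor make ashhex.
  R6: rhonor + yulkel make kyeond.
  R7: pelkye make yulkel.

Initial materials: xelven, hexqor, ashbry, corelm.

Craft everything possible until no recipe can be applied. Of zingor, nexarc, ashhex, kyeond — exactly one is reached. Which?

kyeond

corelm + ashbry → pelkye (R1).
pelkye → yulkel (R7).
Using R2, yulkel and ashbry make rhonor.
rhonor + yulkel → kyeond (R6).
zingor would need nexarc and rhonor (R4), but nexarc is never obtained. ashhex would need pelkye and zingor (R5), but zingor is never obtained. nexarc would need zingor and corelm (R3), but zingor is never obtained.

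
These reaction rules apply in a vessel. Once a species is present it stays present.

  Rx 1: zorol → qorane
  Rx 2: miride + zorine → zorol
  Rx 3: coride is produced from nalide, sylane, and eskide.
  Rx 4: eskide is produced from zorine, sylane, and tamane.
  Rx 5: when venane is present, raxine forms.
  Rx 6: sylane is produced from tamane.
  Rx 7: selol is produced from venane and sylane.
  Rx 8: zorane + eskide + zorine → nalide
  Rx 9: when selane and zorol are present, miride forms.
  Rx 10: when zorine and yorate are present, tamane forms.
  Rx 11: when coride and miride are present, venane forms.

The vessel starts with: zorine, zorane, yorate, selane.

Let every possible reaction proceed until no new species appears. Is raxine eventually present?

No

raxine would need venane (Rx 5), but venane never forms.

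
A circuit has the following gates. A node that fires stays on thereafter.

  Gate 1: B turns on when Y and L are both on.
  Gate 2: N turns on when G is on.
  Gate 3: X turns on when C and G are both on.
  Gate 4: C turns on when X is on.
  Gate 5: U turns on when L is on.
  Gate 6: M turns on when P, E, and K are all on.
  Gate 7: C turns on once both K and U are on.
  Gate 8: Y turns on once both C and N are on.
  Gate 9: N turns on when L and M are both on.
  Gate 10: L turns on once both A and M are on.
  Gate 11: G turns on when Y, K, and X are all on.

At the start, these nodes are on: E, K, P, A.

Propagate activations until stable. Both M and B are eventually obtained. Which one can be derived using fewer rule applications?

M: P, E, and K are on, so M turns on (Gate 6). [1 rule application]
B: Gate 6: P, E, and K on → M on. Gate 10: A and M on → L on. L is on, so U turns on (Gate 5). L and M are on, so N turns on (Gate 9). Gate 7: K and U on → C on. Gate 8: C and N on → Y on. Y and L are on, so B turns on (Gate 1). [7 rule applications]
M needs fewer.

M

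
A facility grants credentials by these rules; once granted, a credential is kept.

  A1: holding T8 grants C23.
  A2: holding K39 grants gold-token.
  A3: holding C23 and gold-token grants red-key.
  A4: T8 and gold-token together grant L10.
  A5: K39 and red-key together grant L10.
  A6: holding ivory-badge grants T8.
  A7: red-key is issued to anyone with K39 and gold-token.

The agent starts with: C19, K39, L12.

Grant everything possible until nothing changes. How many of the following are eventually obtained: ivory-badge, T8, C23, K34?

0

No rule produces ivory-badge, and it is not given.
T8 would need ivory-badge (A6), but ivory-badge is never granted.
C23 would need T8 (A1), but T8 is never granted.
No rule produces K34, and it is not given.
None of the 4 are reached.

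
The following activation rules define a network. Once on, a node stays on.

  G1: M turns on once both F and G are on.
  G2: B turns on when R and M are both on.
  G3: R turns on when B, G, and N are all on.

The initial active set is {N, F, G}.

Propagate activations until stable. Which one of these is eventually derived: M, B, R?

M

F and G are on, so M turns on (G1).
B would need R and M (G2), but R never turns on. R would need B, G, and N (G3), but B never turns on.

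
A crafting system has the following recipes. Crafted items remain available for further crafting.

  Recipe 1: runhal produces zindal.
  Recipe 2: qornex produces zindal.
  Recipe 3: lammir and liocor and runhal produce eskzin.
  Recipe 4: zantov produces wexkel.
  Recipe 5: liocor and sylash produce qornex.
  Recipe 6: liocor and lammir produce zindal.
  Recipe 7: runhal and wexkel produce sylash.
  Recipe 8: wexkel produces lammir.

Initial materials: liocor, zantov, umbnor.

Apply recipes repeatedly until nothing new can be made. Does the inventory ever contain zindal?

zantov → wexkel (Recipe 4).
Using Recipe 8, wexkel makes lammir.
Using Recipe 6, liocor and lammir make zindal.

Yes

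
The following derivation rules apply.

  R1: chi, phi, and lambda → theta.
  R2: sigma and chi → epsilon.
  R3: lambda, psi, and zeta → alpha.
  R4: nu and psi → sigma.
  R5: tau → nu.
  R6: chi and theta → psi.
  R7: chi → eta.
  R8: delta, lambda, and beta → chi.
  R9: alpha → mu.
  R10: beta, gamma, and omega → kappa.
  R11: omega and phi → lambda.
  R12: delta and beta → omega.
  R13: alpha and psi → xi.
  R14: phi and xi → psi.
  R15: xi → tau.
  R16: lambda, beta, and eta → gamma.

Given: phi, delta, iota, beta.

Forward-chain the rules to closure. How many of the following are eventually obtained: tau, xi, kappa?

1

delta and beta hold, so omega follows (R12).
From omega and phi, R11 gives lambda.
From delta, lambda, and beta, R8 gives chi.
From chi, R7 gives eta.
lambda, beta, and eta hold, so gamma follows (R16).
beta, gamma, and omega hold, so kappa follows (R10).
tau would need xi (R15), but xi is never established.
xi would need alpha and psi (R13), but alpha is never established.
kappa: reached.
Reached: kappa — 1 of the 3.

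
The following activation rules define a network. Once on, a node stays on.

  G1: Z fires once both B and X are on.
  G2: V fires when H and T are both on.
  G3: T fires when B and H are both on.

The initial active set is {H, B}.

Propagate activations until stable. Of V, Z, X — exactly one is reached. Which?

V

G3: B and H on → T on.
H and T are on, so V fires (G2).
No rule produces X, and it is not given. Z would need B and X (G1), but X never turns on.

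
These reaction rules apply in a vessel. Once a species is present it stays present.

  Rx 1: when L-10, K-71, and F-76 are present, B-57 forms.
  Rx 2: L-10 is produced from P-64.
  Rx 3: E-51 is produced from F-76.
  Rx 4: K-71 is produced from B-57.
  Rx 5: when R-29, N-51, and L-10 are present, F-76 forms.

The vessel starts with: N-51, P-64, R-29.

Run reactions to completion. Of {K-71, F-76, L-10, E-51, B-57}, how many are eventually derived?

P-64 present → L-10 forms (Rx 2).
R-29, N-51, and L-10 present → F-76 forms (Rx 5).
F-76 present → E-51 forms (Rx 3).
K-71 would need B-57 (Rx 4), but B-57 never forms.
F-76: reached.
L-10: reached.
E-51: reached.
B-57 would need L-10, K-71, and F-76 (Rx 1), but K-71 never forms.
Reached: F-76, L-10, and E-51 — 3 of the 5.

3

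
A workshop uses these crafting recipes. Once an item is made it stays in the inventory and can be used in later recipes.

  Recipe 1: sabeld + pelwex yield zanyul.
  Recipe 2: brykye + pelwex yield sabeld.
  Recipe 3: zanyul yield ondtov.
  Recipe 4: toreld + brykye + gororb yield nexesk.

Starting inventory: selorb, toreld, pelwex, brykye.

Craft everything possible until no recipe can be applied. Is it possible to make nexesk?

nexesk would need toreld, brykye, and gororb (Recipe 4), but gororb is never obtained.

No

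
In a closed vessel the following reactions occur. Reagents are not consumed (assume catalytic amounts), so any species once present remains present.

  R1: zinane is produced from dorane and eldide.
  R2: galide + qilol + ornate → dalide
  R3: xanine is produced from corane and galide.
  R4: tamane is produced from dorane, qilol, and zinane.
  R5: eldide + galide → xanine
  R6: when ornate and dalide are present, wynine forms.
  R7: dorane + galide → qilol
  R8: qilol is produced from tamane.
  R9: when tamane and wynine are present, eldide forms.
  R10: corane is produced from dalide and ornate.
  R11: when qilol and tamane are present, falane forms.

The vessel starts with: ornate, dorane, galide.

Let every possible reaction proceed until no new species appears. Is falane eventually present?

No

falane would need qilol and tamane (R11), but tamane never forms.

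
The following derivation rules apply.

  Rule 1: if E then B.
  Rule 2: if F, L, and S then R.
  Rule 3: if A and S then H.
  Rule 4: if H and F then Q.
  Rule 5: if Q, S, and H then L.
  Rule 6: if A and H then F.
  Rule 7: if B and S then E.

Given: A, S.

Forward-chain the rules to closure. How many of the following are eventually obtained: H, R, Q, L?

A and S hold, so H follows (Rule 3).
From A and H, Rule 6 gives F.
H and F hold, so Q follows (Rule 4).
From Q, S, and H, Rule 5 gives L.
F, L, and S hold, so R follows (Rule 2).
H: reached.
R: reached.
Q: reached.
L: reached.
All 4 are reached.

4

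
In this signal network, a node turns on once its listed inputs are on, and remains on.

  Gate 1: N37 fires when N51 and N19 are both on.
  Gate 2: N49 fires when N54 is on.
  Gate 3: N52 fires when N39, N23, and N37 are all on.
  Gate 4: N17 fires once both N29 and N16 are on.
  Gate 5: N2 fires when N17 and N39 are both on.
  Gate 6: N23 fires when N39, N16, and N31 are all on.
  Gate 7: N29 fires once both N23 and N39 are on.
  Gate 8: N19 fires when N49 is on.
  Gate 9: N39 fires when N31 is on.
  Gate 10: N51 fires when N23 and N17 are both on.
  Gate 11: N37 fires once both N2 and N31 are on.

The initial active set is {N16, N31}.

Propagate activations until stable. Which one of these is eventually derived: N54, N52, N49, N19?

N31 is on, so N39 fires (Gate 9).
N39, N16, and N31 are on, so N23 fires (Gate 6).
Gate 7: N23 and N39 on → N29 on.
Gate 4: N29 and N16 on → N17 on.
N17 and N39 are on, so N2 fires (Gate 5).
N2 and N31 are on, so N37 fires (Gate 11).
N39, N23, and N37 are on, so N52 fires (Gate 3).
N49 would need N54 (Gate 2), but N54 never turns on. No rule produces N54, and it is not given. N19 would need N49 (Gate 8), but N49 never turns on.

N52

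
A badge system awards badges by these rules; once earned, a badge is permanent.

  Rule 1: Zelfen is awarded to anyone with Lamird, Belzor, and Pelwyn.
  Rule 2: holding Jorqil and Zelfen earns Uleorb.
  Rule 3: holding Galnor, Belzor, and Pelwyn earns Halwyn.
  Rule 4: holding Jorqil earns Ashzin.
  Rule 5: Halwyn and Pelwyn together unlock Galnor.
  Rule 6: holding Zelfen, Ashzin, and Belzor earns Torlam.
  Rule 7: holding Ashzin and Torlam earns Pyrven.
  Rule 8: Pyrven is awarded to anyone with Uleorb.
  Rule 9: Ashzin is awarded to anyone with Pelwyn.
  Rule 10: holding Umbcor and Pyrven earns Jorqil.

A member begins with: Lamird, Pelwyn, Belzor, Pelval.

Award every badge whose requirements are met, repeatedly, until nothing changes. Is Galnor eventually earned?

No

Galnor would need Halwyn and Pelwyn (Rule 5), but Halwyn is never earned.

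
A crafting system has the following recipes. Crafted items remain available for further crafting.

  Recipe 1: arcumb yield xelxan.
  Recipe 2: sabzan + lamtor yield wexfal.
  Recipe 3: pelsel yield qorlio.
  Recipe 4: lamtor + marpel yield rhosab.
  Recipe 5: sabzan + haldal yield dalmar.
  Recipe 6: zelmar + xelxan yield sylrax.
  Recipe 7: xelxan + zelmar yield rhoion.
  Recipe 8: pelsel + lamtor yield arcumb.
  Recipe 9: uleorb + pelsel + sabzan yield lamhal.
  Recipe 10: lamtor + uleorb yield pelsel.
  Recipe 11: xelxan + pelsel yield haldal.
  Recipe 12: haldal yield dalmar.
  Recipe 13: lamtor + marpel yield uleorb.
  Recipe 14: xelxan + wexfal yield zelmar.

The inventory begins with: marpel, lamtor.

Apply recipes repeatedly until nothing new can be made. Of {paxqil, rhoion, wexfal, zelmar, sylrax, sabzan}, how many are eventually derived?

0

No rule produces paxqil, and it is not given.
rhoion would need xelxan and zelmar (Recipe 7), but zelmar is never obtained.
wexfal would need sabzan and lamtor (Recipe 2), but sabzan is never obtained.
zelmar would need xelxan and wexfal (Recipe 14), but wexfal is never obtained.
sylrax would need zelmar and xelxan (Recipe 6), but zelmar is never obtained.
No rule produces sabzan, and it is not given.
None of the 6 are reached.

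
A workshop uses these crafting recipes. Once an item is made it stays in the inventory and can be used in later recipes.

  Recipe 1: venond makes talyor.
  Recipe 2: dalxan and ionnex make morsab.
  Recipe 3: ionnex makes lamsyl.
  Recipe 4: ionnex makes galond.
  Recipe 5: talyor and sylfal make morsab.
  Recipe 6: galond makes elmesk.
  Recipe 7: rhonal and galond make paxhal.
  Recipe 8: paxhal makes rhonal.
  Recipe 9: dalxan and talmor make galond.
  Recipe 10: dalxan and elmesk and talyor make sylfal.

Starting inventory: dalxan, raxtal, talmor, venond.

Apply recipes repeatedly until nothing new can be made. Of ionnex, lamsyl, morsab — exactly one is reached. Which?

dalxan and talmor → galond (Recipe 9).
Using Recipe 1, venond makes talyor.
galond → elmesk (Recipe 6).
Using Recipe 10, dalxan, elmesk, and talyor make sylfal.
talyor and sylfal → morsab (Recipe 5).
No rule produces ionnex, and it is not given. lamsyl would need ionnex (Recipe 3), but ionnex is never obtained.

morsab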